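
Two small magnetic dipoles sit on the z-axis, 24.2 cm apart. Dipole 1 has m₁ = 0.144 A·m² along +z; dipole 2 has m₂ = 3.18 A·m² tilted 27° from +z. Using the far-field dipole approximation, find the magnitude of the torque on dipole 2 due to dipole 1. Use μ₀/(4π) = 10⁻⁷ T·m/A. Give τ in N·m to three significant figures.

τ ≈ 2.93×10⁻⁶ N·m

Dipole B is on the axis of dipole A, so B₁ there is axial: B₁ = (μ₀/4π)·2m₁/r³ along +z.
B₁ = 2(10⁻⁷)(0.144)/(0.242)³ = 2.032×10⁻⁶ T.
τ = m₂ B₁ sinθ.
τ = (3.18)(2.032×10⁻⁶)·sin27° = 2.934×10⁻⁶ N·m.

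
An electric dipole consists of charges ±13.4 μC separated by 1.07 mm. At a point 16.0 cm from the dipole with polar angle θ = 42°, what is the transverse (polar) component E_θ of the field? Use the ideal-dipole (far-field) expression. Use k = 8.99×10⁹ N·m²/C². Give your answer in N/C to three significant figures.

E_θ ≈ 2.11×10⁴ N/C

Dipole moment p = qd = (1.34×10⁻⁵ C)(0.00107 m) = 1.434×10⁻⁸ C·m.
For a dipole, E_θ = (kp sinθ)/r³.
kp/r³ = (8.99×10⁹)(1.434×10⁻⁸)/(0.160)³ = 3.147×10⁴ N/C.
E_θ = 3.147×10⁴·sin42° = 2.106×10⁴ N/C.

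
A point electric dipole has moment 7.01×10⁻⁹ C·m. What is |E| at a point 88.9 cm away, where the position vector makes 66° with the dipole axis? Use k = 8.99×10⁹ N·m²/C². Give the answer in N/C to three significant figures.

At angle θ the dipole field magnitude is E = (kp/r³)·√(1 + 3cos²θ).
kp/r³ = (8.99×10⁹)(7.01×10⁻⁹) / (0.889)³ = 89.70 N/C.
√(1 + 3cos²66°) = √(1 + 3·0.1654) = √1.4963 ≈ 1.2232.
E ≈ 89.70 × 1.223 = 109.7 N/C.

E ≈ 110 N/C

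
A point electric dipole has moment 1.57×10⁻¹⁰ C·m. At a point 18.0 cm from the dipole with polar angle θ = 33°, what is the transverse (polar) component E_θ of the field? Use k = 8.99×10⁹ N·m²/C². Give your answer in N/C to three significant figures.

E_θ ≈ 132 N/C

For a dipole, E_θ = (kp sinθ)/r³.
kp/r³ = (8.99×10⁹)(1.57×10⁻¹⁰)/(0.180)³ = 242.0 N/C.
E_θ = 242.0·sin33° = 131.8 N/C.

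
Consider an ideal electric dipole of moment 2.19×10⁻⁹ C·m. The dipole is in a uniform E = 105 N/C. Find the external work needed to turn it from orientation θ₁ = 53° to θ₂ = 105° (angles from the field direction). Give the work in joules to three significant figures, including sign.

W ≈ 1.98×10⁻⁷ J

W_ext = ΔU = U(θ₂) − U(θ₁) = −pE cosθ₂ − (−pE cosθ₁) = pE(cosθ₁ − cosθ₂).
W = (2.19×10⁻⁹)(105)·(cos53° − cos105°) = (2.300×10⁻⁷)·(+0.8606) = 1.979×10⁻⁷ J.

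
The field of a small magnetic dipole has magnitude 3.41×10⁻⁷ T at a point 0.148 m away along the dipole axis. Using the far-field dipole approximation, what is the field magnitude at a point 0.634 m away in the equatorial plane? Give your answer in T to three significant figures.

B ≈ 2.17×10⁻⁹ T

Dipole fields scale as 1/r³ in the far field.
The axial field is twice the equatorial field at the same r, so the geometry factor is 1/2.
B₂ = B₁ · (1/2) · (r₁/r₂)³ = 3.41×10⁻⁷ · 0.5 · (0.148/0.634)³.
(r₁/r₂)³ = (0.2334)³ = 0.01272.
B₂ ≈ 2.169×10⁻⁹ T.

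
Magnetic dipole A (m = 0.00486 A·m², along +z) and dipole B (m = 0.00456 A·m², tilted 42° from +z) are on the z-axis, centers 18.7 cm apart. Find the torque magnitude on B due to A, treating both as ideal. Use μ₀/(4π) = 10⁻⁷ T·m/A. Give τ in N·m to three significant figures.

τ ≈ 4.54×10⁻¹⁰ N·m

Dipole B is on the axis of dipole A, so B₁ there is axial: B₁ = (μ₀/4π)·2m₁/r³ along +z.
B₁ = 2(10⁻⁷)(0.00486)/(0.187)³ = 1.486×10⁻⁷ T.
τ = m₂ B₁ sinθ.
τ = (0.00456)(1.486×10⁻⁷)·sin42° = 4.535×10⁻¹⁰ N·m.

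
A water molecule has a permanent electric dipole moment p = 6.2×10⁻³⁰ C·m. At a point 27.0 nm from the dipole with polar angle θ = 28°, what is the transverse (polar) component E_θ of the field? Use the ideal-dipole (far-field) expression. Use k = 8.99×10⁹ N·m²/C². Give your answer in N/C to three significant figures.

E_θ ≈ 1330 N/C

For a dipole, E_θ = (kp sinθ)/r³.
kp/r³ = (8.99×10⁹)(6.20×10⁻³⁰)/(2.70×10⁻⁸)³ = 2832 N/C.
E_θ = 2832·sin28° = 1329 N/C.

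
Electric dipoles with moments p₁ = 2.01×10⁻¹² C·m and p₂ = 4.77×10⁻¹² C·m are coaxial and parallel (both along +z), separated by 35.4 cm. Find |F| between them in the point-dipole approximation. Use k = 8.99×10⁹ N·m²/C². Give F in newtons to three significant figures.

F ≈ 3.29×10⁻¹¹ N

On-axis field of dipole 1 at distance r: E = 2kp₁/r³. Force on dipole 2 is F = p₂·dE/dr (gradient along axis).
dE/dr = −6kp₁/r⁴, so |F| = 6kp₁p₂/r⁴ (attractive for aligned moments).
F = 6(8.99×10⁹)(2.01×10⁻¹²)(4.77×10⁻¹²)/(0.354)⁴ = 3.293×10⁻¹¹ N.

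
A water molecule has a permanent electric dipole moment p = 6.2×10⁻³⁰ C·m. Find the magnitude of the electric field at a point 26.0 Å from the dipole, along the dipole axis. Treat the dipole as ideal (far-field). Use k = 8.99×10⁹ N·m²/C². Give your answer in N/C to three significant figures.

On the dipole axis E = 2kp/r³.
E = 2·(8.99×10⁹)(6.20×10⁻³⁰) / (2.60×10⁻⁹)³ = 6.343×10⁶ N/C.

E ≈ 6.34×10⁶ N/C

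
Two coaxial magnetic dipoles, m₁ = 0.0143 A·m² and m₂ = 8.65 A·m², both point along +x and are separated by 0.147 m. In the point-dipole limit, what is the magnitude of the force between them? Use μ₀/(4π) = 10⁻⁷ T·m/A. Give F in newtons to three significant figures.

F ≈ 1.59×10⁻⁴ N

On-axis B of dipole 1: B = (μ₀/4π)·2m₁/r³. Force on dipole 2: F = m₂·dB/dr.
dB/dr = −(μ₀/4π)·6m₁/r⁴, so |F| = (μ₀/4π)·6m₁m₂/r⁴.
F = 6(10⁻⁷)(0.0143)(8.65)/(0.147)⁴ = 1.589×10⁻⁴ N.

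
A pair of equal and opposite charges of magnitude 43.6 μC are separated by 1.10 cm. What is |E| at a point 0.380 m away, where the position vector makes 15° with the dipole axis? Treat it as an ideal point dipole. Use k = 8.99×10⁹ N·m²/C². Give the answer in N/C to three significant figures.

E ≈ 1.53×10⁵ N/C

Dipole moment p = qd = (4.36×10⁻⁵ C)(0.0110 m) = 4.796×10⁻⁷ C·m.
At angle θ the dipole field magnitude is E = (kp/r³)·√(1 + 3cos²θ).
kp/r³ = (8.99×10⁹)(4.796×10⁻⁷) / (0.380)³ = 7.858×10⁴ N/C.
√(1 + 3cos²15°) = √(1 + 3·0.9330) = √3.7990 ≈ 1.9491.
E ≈ 7.858×10⁴ × 1.949 = 1.532×10⁵ N/C.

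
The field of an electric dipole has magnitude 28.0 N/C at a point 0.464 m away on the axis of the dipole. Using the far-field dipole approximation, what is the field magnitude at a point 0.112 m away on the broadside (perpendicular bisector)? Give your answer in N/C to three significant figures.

Dipole fields scale as 1/r³ in the far field.
The axial field is twice the equatorial field at the same r, so the geometry factor is 1/2.
E₂ = E₁ · (1/2) · (r₁/r₂)³ = 28.0 · 0.5 · (0.464/0.112)³.
(r₁/r₂)³ = (4.143)³ = 71.1.
E₂ ≈ 995.5 N/C.

E ≈ 995 N/C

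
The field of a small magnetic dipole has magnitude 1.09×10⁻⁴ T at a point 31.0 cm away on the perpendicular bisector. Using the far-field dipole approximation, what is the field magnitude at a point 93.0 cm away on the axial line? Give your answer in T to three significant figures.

Dipole fields scale as 1/r³ in the far field.
The axial field is twice the equatorial field at the same r, so the geometry factor is 2/1.
B₂ = B₁ · (2/1) · (r₁/r₂)³ = 1.09×10⁻⁴ · 2 · (31.0/93.0)³.
(r₁/r₂)³ = (0.3333)³ = 0.03704.
B₂ ≈ 8.074×10⁻⁶ T.

B ≈ 8.07×10⁻⁶ T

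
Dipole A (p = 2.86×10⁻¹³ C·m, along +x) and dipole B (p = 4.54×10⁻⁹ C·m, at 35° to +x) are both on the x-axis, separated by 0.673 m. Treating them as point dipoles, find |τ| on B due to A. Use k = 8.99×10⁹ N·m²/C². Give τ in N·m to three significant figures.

The second dipole sits on the axis of the first, so the field there is axial: E₁ = 2kp₁/r³ along +x.
E₁ = 2(8.99×10⁹)(2.86×10⁻¹³)/(0.673)³ = 0.01687 N/C.
Torque on the second dipole: τ = p₂ E₁ sinθ.
τ = (4.54×10⁻⁹)(0.01687)·sin35° = 4.393×10⁻¹¹ N·m.

τ ≈ 4.39×10⁻¹¹ N·m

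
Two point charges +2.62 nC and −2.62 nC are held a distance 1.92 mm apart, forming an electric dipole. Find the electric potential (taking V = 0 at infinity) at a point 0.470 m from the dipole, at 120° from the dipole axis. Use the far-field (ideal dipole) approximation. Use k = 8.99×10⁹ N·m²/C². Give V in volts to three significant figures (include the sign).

Dipole moment p = qd = (2.62×10⁻⁹ C)(0.00192 m) = 5.03×10⁻¹² C·m.
The dipole potential is V = kp cosθ / r².
V = (8.99×10⁹)(5.03×10⁻¹²)·cos120° / (0.470)² = -0.1024 V.

V ≈ -0.102 V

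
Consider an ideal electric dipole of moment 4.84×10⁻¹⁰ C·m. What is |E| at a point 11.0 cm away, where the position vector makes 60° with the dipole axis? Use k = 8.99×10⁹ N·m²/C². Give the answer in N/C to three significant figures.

At angle θ the dipole field magnitude is E = (kp/r³)·√(1 + 3cos²θ).
kp/r³ = (8.99×10⁹)(4.84×10⁻¹⁰) / (0.110)³ = 3269 N/C.
√(1 + 3cos²60°) = √(1 + 3·0.2500) = √1.7500 ≈ 1.3229.
E ≈ 3269 × 1.323 = 4325 N/C.

E ≈ 4320 N/C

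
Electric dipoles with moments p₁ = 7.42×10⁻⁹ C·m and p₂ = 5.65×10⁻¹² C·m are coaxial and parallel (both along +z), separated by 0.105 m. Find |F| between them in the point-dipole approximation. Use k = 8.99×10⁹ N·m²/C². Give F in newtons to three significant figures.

On-axis field of dipole 1 at distance r: E = 2kp₁/r³. Force on dipole 2 is F = p₂·dE/dr (gradient along axis).
dE/dr = −6kp₁/r⁴, so |F| = 6kp₁p₂/r⁴ (attractive for aligned moments).
F = 6(8.99×10⁹)(7.42×10⁻⁹)(5.65×10⁻¹²)/(0.105)⁴ = 1.860×10⁻⁵ N.

F ≈ 1.86×10⁻⁵ N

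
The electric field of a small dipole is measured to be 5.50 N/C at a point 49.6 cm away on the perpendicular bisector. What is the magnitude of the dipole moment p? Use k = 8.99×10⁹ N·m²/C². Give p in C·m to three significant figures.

p ≈ 7.47×10⁻¹¹ C·m

In the equatorial plane E = kp/r³, so p = Er³/(k).
p = (5.50)·(0.496)³ / (8.99×10⁹) = 7.465×10⁻¹¹ C·m.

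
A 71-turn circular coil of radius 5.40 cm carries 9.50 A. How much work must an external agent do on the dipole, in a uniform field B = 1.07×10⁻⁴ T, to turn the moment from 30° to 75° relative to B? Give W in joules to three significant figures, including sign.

W ≈ 4.01×10⁻⁴ J

m = NIA = NIπa² = 71·(9.50)·π·(0.0540)² = 6.179 A·m².
W_ext = ΔU = −mB cosθ₂ + mB cosθ₁ = mB(cosθ₁ − cosθ₂).
W = (6.179)(1.07×10⁻⁴)·(cos30° − cos75°) = (6.612×10⁻⁴)·(+0.6072) = 4.015×10⁻⁴ J.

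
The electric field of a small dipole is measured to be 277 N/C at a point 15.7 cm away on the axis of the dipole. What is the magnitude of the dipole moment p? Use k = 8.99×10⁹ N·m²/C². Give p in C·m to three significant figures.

On axis E = 2kp/r³, so p = Er³/(2k).
p = (277)·(0.157)³ / (2·8.99×10⁹) = 5.962×10⁻¹¹ C·m.

p ≈ 5.96×10⁻¹¹ C·m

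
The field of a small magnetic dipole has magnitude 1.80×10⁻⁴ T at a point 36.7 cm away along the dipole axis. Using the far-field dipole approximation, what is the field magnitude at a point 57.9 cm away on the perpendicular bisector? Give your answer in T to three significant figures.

Dipole fields scale as 1/r³ in the far field.
The axial field is twice the equatorial field at the same r, so the geometry factor is 1/2.
B₂ = B₁ · (1/2) · (r₁/r₂)³ = 1.80×10⁻⁴ · 0.5 · (36.7/57.9)³.
(r₁/r₂)³ = (0.6339)³ = 0.2547.
B₂ ≈ 2.292×10⁻⁵ T.

B ≈ 2.29×10⁻⁵ T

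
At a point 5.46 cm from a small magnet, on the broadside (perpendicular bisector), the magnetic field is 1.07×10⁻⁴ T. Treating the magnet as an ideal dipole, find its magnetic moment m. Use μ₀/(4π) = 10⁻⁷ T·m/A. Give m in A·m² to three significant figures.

In the equatorial plane B = (μ₀/4π)·m/r³, so m = Br³·4π/(μ₀).
m = (1.07×10⁻⁴)·(0.0546)³ / (10⁻⁷) = 0.1742 A·m².

m ≈ 0.174 A·m²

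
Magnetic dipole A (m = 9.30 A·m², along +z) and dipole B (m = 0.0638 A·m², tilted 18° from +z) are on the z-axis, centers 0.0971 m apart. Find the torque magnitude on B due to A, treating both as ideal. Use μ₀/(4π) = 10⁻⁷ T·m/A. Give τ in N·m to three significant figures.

Dipole B is on the axis of dipole A, so B₁ there is axial: B₁ = (μ₀/4π)·2m₁/r³ along +z.
B₁ = 2(10⁻⁷)(9.30)/(0.0971)³ = 0.002032 T.
τ = m₂ B₁ sinθ.
τ = (0.0638)(0.002032)·sin18° = 4.006×10⁻⁵ N·m.

τ ≈ 4.01×10⁻⁵ N·m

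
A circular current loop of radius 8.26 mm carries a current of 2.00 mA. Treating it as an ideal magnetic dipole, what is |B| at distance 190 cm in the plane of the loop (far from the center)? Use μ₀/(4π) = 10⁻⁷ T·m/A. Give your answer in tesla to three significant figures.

B ≈ 6.25×10⁻¹⁵ T

Magnetic moment m = IA = Iπa² = (0.00200)·π·(0.00826)² = 4.287×10⁻⁷ A·m².
In the equatorial plane B = (μ₀/4π)·m/r³ (half the axial value).
B = (10⁻⁷)·(4.287×10⁻⁷) / (1.90)³ = 6.250×10⁻¹⁵ T.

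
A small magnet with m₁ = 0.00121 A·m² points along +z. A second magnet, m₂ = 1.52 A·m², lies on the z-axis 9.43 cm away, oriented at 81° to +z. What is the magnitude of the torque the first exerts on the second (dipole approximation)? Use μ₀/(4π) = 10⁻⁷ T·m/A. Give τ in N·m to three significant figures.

τ ≈ 4.33×10⁻⁷ N·m

Dipole B is on the axis of dipole A, so B₁ there is axial: B₁ = (μ₀/4π)·2m₁/r³ along +z.
B₁ = 2(10⁻⁷)(0.00121)/(0.0943)³ = 2.886×10⁻⁷ T.
τ = m₂ B₁ sinθ.
τ = (1.52)(2.886×10⁻⁷)·sin81° = 4.333×10⁻⁷ N·m.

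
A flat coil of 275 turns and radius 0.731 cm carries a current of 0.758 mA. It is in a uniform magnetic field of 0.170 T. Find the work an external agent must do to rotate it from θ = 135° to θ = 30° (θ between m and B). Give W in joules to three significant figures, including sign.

W ≈ -9.36×10⁻⁶ J

m = NIA = NIπa² = 275·(7.58×10⁻⁴)·π·(0.00731)² = 3.499×10⁻⁵ A·m².
W_ext = ΔU = −mB cosθ₂ + mB cosθ₁ = mB(cosθ₁ − cosθ₂).
W = (3.499×10⁻⁵)(0.170)·(cos135° − cos30°) = (5.948×10⁻⁶)·(-1.5731) = -9.357×10⁻⁶ J.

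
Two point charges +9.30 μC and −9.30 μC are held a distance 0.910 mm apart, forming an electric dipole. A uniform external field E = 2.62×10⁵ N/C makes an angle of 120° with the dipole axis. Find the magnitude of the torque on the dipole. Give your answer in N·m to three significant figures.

Dipole moment p = qd = (9.30×10⁻⁶ C)(9.10×10⁻⁴ m) = 8.463×10⁻⁹ C·m.
Torque on an electric dipole: τ = pE sinθ.
τ = (8.463×10⁻⁹)(2.62×10⁵)·sin120° = 0.001920 N·m.

τ ≈ 0.00192 N·m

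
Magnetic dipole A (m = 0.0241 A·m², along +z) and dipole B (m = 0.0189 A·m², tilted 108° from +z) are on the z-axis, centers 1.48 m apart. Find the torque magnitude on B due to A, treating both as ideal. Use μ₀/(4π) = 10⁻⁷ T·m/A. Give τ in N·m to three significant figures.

τ ≈ 2.67×10⁻¹¹ N·m

Dipole B is on the axis of dipole A, so B₁ there is axial: B₁ = (μ₀/4π)·2m₁/r³ along +z.
B₁ = 2(10⁻⁷)(0.0241)/(1.48)³ = 1.487×10⁻⁹ T.
τ = m₂ B₁ sinθ.
τ = (0.0189)(1.487×10⁻⁹)·sin108° = 2.673×10⁻¹¹ N·m.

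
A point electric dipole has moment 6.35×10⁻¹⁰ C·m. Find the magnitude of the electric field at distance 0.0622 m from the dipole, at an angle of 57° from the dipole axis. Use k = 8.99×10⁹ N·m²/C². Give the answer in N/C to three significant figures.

At angle θ the dipole field magnitude is E = (kp/r³)·√(1 + 3cos²θ).
kp/r³ = (8.99×10⁹)(6.35×10⁻¹⁰) / (0.0622)³ = 2.372×10⁴ N/C.
√(1 + 3cos²57°) = √(1 + 3·0.2966) = √1.8899 ≈ 1.3747.
E ≈ 2.372×10⁴ × 1.375 = 3.261×10⁴ N/C.

E ≈ 3.26×10⁴ N/C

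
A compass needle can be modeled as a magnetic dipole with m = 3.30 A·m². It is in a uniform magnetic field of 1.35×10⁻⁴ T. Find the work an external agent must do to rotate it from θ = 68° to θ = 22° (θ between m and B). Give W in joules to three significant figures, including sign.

W_ext = ΔU = −mB cosθ₂ + mB cosθ₁ = mB(cosθ₁ − cosθ₂).
W = (3.30)(1.35×10⁻⁴)·(cos68° − cos22°) = (4.455×10⁻⁴)·(-0.5526) = -2.462×10⁻⁴ J.

W ≈ -2.46×10⁻⁴ J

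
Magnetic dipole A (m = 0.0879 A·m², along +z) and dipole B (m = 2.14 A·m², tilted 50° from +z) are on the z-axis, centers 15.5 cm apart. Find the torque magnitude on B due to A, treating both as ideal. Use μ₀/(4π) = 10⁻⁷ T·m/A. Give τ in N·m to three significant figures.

Dipole B is on the axis of dipole A, so B₁ there is axial: B₁ = (μ₀/4π)·2m₁/r³ along +z.
B₁ = 2(10⁻⁷)(0.0879)/(0.155)³ = 4.721×10⁻⁶ T.
τ = m₂ B₁ sinθ.
τ = (2.14)(4.721×10⁻⁶)·sin50° = 7.739×10⁻⁶ N·m.

τ ≈ 7.74×10⁻⁶ N·m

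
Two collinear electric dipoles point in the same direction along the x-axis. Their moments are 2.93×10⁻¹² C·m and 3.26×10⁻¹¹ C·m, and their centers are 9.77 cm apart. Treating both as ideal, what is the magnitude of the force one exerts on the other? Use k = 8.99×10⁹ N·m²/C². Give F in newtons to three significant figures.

F ≈ 5.65×10⁻⁸ N

On-axis field of dipole 1 at distance r: E = 2kp₁/r³. Force on dipole 2 is F = p₂·dE/dr (gradient along axis).
dE/dr = −6kp₁/r⁴, so |F| = 6kp₁p₂/r⁴ (attractive for aligned moments).
F = 6(8.99×10⁹)(2.93×10⁻¹²)(3.26×10⁻¹¹)/(0.0977)⁴ = 5.655×10⁻⁸ N.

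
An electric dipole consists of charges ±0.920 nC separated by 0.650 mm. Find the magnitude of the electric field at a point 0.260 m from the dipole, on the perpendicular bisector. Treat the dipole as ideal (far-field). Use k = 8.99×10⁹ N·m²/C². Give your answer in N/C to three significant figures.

E ≈ 0.306 N/C

Dipole moment p = qd = (9.20×10⁻¹⁰ C)(6.50×10⁻⁴ m) = 5.98×10⁻¹³ C·m.
In the equatorial plane E = kp/r³.
E = (8.99×10⁹)(5.98×10⁻¹³) / (0.260)³ = 0.3059 N/C.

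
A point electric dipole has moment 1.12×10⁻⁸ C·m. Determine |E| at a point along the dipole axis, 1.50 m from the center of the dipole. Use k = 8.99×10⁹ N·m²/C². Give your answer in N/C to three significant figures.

E ≈ 59.7 N/C

On the dipole axis E = 2kp/r³.
E = 2·(8.99×10⁹)(1.12×10⁻⁸) / (1.50)³ = 59.67 N/C.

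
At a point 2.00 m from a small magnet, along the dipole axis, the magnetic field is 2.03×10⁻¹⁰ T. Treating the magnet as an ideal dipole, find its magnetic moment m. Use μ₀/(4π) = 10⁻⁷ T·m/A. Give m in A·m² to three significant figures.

On axis B = (μ₀/4π)·2m/r³, so m = Br³·4π/(μ₀·2).
m = (2.03×10⁻¹⁰)·(2.00)³ / (2·10⁻⁷) = 0.008120 A·m².

m ≈ 0.00812 A·m²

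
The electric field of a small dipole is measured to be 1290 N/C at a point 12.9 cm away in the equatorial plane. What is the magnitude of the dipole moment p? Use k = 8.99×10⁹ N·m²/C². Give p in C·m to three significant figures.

p ≈ 3.08×10⁻¹⁰ C·m

In the equatorial plane E = kp/r³, so p = Er³/(k).
p = (1290)·(0.129)³ / (8.99×10⁹) = 3.080×10⁻¹⁰ C·m.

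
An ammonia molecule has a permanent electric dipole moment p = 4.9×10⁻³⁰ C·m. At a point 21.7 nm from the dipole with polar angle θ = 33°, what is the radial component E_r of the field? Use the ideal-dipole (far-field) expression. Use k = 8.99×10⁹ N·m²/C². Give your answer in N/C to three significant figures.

E_r ≈ 7230 N/C

For a dipole, E_r = (2kp cosθ)/r³.
kp/r³ = (8.99×10⁹)(4.90×10⁻³⁰)/(2.17×10⁻⁸)³ = 4311 N/C.
E_r = 2·4311·cos33° = 7231 N/C.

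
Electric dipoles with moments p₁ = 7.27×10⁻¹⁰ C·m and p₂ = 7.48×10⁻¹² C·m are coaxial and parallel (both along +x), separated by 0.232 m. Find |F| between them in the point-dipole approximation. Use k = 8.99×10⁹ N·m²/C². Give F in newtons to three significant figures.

F ≈ 1.01×10⁻⁷ N

On-axis field of dipole 1 at distance r: E = 2kp₁/r³. Force on dipole 2 is F = p₂·dE/dr (gradient along axis).
dE/dr = −6kp₁/r⁴, so |F| = 6kp₁p₂/r⁴ (attractive for aligned moments).
F = 6(8.99×10⁹)(7.27×10⁻¹⁰)(7.48×10⁻¹²)/(0.232)⁴ = 1.012×10⁻⁷ N.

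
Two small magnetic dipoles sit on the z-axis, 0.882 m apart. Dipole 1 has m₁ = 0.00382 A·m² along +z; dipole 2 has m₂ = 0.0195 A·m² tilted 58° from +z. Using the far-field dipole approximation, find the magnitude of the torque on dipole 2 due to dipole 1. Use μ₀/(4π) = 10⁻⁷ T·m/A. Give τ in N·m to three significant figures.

τ ≈ 1.84×10⁻¹¹ N·m

Dipole B is on the axis of dipole A, so B₁ there is axial: B₁ = (μ₀/4π)·2m₁/r³ along +z.
B₁ = 2(10⁻⁷)(0.00382)/(0.882)³ = 1.113×10⁻⁹ T.
τ = m₂ B₁ sinθ.
τ = (0.0195)(1.113×10⁻⁹)·sin58° = 1.841×10⁻¹¹ N·m.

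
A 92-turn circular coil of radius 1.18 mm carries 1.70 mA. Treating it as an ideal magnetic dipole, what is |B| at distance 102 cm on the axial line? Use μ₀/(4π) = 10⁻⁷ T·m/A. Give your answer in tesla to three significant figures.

m = NIA = NIπa² = 92·(0.00170)·π·(0.00118)² = 6.841×10⁻⁷ A·m².
On axis B = (μ₀/4π)·2m/r³.
B = 2·(10⁻⁷)·(6.841×10⁻⁷) / (1.02)³ = 1.289×10⁻¹³ T.

B ≈ 1.29×10⁻¹³ T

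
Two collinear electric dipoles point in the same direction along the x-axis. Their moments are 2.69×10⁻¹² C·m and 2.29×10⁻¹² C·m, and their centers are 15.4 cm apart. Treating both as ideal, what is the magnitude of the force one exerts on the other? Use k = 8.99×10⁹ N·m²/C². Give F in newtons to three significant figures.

F ≈ 5.91×10⁻¹⁰ N

On-axis field of dipole 1 at distance r: E = 2kp₁/r³. Force on dipole 2 is F = p₂·dE/dr (gradient along axis).
dE/dr = −6kp₁/r⁴, so |F| = 6kp₁p₂/r⁴ (attractive for aligned moments).
F = 6(8.99×10⁹)(2.69×10⁻¹²)(2.29×10⁻¹²)/(0.154)⁴ = 5.908×10⁻¹⁰ N.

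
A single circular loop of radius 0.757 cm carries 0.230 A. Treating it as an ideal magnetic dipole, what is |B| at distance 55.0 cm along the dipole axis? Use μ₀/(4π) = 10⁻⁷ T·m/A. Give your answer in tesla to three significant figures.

B ≈ 4.98×10⁻¹¹ T

Magnetic moment m = IA = Iπa² = (0.230)·π·(0.00757)² = 4.141×10⁻⁵ A·m².
On axis B = (μ₀/4π)·2m/r³.
B = 2·(10⁻⁷)·(4.141×10⁻⁵) / (0.550)³ = 4.978×10⁻¹¹ T.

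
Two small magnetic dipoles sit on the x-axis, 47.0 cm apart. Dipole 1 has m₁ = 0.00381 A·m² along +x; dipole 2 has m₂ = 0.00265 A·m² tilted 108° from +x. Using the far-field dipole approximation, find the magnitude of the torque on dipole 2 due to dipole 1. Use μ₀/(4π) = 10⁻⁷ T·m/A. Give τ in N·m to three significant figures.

τ ≈ 1.85×10⁻¹¹ N·m

Dipole B is on the axis of dipole A, so B₁ there is axial: B₁ = (μ₀/4π)·2m₁/r³ along +x.
B₁ = 2(10⁻⁷)(0.00381)/(0.470)³ = 7.339×10⁻⁹ T.
τ = m₂ B₁ sinθ.
τ = (0.00265)(7.339×10⁻⁹)·sin108° = 1.850×10⁻¹¹ N·m.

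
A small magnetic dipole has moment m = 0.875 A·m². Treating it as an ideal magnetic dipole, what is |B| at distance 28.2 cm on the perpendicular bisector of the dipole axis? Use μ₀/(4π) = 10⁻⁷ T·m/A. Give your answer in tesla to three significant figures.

B ≈ 3.90×10⁻⁶ T

In the equatorial plane B = (μ₀/4π)·m/r³ (half the axial value).
B = (10⁻⁷)·(0.875) / (0.282)³ = 3.902×10⁻⁶ T.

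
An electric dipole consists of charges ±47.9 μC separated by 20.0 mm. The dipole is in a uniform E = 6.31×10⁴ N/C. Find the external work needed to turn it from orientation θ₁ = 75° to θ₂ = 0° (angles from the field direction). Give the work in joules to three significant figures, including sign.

Dipole moment p = qd = (4.79×10⁻⁵ C)(0.0200 m) = 9.58×10⁻⁷ C·m.
W_ext = ΔU = U(θ₂) − U(θ₁) = −pE cosθ₂ − (−pE cosθ₁) = pE(cosθ₁ − cosθ₂).
W = (9.58×10⁻⁷)(6.31×10⁴)·(cos75° − cos0°) = (0.06045)·(-0.7412) = -0.04480 J.

W ≈ -0.0448 J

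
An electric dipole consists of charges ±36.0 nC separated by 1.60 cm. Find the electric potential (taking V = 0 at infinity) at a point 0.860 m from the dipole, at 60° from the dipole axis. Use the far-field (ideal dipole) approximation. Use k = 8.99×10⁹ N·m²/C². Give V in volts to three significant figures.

V ≈ 3.50 V

Dipole moment p = qd = (3.60×10⁻⁸ C)(0.0160 m) = 5.76×10⁻¹⁰ C·m.
The dipole potential is V = kp cosθ / r².
V = (8.99×10⁹)(5.76×10⁻¹⁰)·cos60° / (0.860)² = 3.501 V.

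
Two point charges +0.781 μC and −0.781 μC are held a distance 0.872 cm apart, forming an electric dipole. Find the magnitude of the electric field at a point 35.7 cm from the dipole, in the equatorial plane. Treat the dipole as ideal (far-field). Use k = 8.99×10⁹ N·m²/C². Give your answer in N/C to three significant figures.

E ≈ 1350 N/C

Dipole moment p = qd = (7.81×10⁻⁷ C)(0.00872 m) = 6.81×10⁻⁹ C·m.
On the perpendicular bisector E = kp/r³ (half the axial value at the same distance).
E = (8.99×10⁹)(6.81×10⁻⁹) / (0.357)³ = 1346 N/C.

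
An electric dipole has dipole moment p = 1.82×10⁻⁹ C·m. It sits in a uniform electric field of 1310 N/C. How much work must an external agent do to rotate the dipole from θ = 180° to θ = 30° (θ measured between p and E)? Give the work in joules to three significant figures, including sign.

W ≈ -4.45×10⁻⁶ J

W_ext = ΔU = U(θ₂) − U(θ₁) = −pE cosθ₂ − (−pE cosθ₁) = pE(cosθ₁ − cosθ₂).
W = (1.82×10⁻⁹)(1310)·(cos180° − cos30°) = (2.384×10⁻⁶)·(-1.8660) = -4.449×10⁻⁶ J.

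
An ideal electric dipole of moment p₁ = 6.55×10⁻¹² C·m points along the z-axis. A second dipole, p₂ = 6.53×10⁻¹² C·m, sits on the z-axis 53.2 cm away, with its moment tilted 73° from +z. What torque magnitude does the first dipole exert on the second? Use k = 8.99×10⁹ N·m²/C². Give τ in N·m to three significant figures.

τ ≈ 4.88×10⁻¹² N·m

The second dipole sits on the axis of the first, so the field there is axial: E₁ = 2kp₁/r³ along +z.
E₁ = 2(8.99×10⁹)(6.55×10⁻¹²)/(0.532)³ = 0.7822 N/C.
Torque on the second dipole: τ = p₂ E₁ sinθ.
τ = (6.53×10⁻¹²)(0.7822)·sin73° = 4.884×10⁻¹² N·m.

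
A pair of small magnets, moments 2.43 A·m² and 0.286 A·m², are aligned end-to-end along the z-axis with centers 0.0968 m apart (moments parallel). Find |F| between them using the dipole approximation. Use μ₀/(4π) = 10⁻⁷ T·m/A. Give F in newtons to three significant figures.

On-axis B of dipole 1: B = (μ₀/4π)·2m₁/r³. Force on dipole 2: F = m₂·dB/dr.
dB/dr = −(μ₀/4π)·6m₁/r⁴, so |F| = (μ₀/4π)·6m₁m₂/r⁴.
F = 6(10⁻⁷)(2.43)(0.286)/(0.0968)⁴ = 0.004749 N.

F ≈ 0.00475 N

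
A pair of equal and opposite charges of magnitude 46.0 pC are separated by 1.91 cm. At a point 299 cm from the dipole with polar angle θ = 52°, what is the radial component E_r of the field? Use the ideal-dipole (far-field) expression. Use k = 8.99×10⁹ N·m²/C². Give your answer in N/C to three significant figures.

E_r ≈ 3.64×10⁻⁴ N/C

Dipole moment p = qd = (4.60×10⁻¹¹ C)(0.0191 m) = 8.786×10⁻¹³ C·m.
For a dipole, E_r = (2kp cosθ)/r³.
kp/r³ = (8.99×10⁹)(8.786×10⁻¹³)/(2.99)³ = 2.955×10⁻⁴ N/C.
E_r = 2·2.955×10⁻⁴·cos52° = 3.638×10⁻⁴ N/C.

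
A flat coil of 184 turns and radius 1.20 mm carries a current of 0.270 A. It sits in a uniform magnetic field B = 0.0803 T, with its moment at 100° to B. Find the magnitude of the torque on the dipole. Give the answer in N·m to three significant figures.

m = NIA = NIπa² = 184·(0.270)·π·(0.00120)² = 2.247×10⁻⁴ A·m².
Torque on a magnetic dipole: τ = mB sinθ.
τ = (2.247×10⁻⁴)(0.0803)·sin100° = 1.777×10⁻⁵ N·m.

τ ≈ 1.78×10⁻⁵ N·m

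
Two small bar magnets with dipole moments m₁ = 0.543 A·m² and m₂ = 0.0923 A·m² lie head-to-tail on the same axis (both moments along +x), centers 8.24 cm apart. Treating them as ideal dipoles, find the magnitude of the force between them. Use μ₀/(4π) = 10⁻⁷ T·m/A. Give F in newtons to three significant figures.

F ≈ 6.52×10⁻⁴ N

On-axis B of dipole 1: B = (μ₀/4π)·2m₁/r³. Force on dipole 2: F = m₂·dB/dr.
dB/dr = −(μ₀/4π)·6m₁/r⁴, so |F| = (μ₀/4π)·6m₁m₂/r⁴.
F = 6(10⁻⁷)(0.543)(0.0923)/(0.0824)⁴ = 6.523×10⁻⁴ N.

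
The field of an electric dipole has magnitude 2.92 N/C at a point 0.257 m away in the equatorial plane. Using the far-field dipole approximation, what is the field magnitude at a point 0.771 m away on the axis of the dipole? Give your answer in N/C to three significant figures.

E ≈ 0.216 N/C

Dipole fields scale as 1/r³ in the far field.
The axial field is twice the equatorial field at the same r, so the geometry factor is 2/1.
E₂ = E₁ · (2/1) · (r₁/r₂)³ = 2.92 · 2 · (0.257/0.771)³.
(r₁/r₂)³ = (0.3333)³ = 0.03704.
E₂ ≈ 0.2163 N/C.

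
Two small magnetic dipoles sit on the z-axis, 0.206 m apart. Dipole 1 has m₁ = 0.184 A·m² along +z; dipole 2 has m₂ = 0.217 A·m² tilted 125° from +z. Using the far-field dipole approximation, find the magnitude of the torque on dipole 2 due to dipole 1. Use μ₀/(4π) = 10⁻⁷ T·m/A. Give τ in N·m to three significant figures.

Dipole B is on the axis of dipole A, so B₁ there is axial: B₁ = (μ₀/4π)·2m₁/r³ along +z.
B₁ = 2(10⁻⁷)(0.184)/(0.206)³ = 4.210×10⁻⁶ T.
τ = m₂ B₁ sinθ.
τ = (0.217)(4.210×10⁻⁶)·sin125° = 7.483×10⁻⁷ N·m.

τ ≈ 7.48×10⁻⁷ N·m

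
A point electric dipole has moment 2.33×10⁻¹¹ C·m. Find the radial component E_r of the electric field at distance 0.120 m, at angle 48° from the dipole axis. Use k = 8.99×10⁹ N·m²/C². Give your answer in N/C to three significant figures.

E_r ≈ 162 N/C

For a dipole, E_r = (2kp cosθ)/r³.
kp/r³ = (8.99×10⁹)(2.33×10⁻¹¹)/(0.120)³ = 121.2 N/C.
E_r = 2·121.2·cos48° = 162.2 N/C.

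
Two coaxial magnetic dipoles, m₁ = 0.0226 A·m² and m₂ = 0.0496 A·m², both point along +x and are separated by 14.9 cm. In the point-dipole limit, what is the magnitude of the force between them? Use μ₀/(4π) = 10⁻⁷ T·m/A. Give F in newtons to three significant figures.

F ≈ 1.36×10⁻⁶ N

On-axis B of dipole 1: B = (μ₀/4π)·2m₁/r³. Force on dipole 2: F = m₂·dB/dr.
dB/dr = −(μ₀/4π)·6m₁/r⁴, so |F| = (μ₀/4π)·6m₁m₂/r⁴.
F = 6(10⁻⁷)(0.0226)(0.0496)/(0.149)⁴ = 1.365×10⁻⁶ N.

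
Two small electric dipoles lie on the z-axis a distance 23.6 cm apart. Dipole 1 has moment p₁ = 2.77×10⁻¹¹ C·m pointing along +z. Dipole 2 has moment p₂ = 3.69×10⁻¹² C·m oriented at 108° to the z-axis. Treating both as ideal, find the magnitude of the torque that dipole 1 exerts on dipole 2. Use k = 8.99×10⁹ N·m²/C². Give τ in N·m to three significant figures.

τ ≈ 1.33×10⁻¹⁰ N·m

The second dipole sits on the axis of the first, so the field there is axial: E₁ = 2kp₁/r³ along +z.
E₁ = 2(8.99×10⁹)(2.77×10⁻¹¹)/(0.236)³ = 37.89 N/C.
Torque on the second dipole: τ = p₂ E₁ sinθ.
τ = (3.69×10⁻¹²)(37.89)·sin108° = 1.330×10⁻¹⁰ N·m.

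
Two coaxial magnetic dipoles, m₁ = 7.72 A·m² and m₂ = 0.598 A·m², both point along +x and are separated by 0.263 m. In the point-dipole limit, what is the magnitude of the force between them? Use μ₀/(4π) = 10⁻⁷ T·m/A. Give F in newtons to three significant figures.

On-axis B of dipole 1: B = (μ₀/4π)·2m₁/r³. Force on dipole 2: F = m₂·dB/dr.
dB/dr = −(μ₀/4π)·6m₁/r⁴, so |F| = (μ₀/4π)·6m₁m₂/r⁴.
F = 6(10⁻⁷)(7.72)(0.598)/(0.263)⁴ = 5.790×10⁻⁴ N.

F ≈ 5.79×10⁻⁴ N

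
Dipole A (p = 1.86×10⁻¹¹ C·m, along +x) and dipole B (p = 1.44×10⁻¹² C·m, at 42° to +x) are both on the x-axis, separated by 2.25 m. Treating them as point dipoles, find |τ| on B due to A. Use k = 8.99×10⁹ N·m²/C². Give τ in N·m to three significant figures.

The second dipole sits on the axis of the first, so the field there is axial: E₁ = 2kp₁/r³ along +x.
E₁ = 2(8.99×10⁹)(1.86×10⁻¹¹)/(2.25)³ = 0.02936 N/C.
Torque on the second dipole: τ = p₂ E₁ sinθ.
τ = (1.44×10⁻¹²)(0.02936)·sin42° = 2.829×10⁻¹⁴ N·m.

τ ≈ 2.83×10⁻¹⁴ N·m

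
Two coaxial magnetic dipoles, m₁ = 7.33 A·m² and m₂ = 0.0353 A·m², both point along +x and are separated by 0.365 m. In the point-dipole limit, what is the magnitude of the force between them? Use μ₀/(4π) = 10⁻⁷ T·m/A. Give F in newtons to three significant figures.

F ≈ 8.75×10⁻⁶ N

On-axis B of dipole 1: B = (μ₀/4π)·2m₁/r³. Force on dipole 2: F = m₂·dB/dr.
dB/dr = −(μ₀/4π)·6m₁/r⁴, so |F| = (μ₀/4π)·6m₁m₂/r⁴.
F = 6(10⁻⁷)(7.33)(0.0353)/(0.365)⁴ = 8.747×10⁻⁶ N.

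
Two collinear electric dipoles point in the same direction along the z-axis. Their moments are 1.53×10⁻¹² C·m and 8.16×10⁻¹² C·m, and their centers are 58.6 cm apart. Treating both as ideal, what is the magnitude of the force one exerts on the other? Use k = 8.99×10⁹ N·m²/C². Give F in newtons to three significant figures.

On-axis field of dipole 1 at distance r: E = 2kp₁/r³. Force on dipole 2 is F = p₂·dE/dr (gradient along axis).
dE/dr = −6kp₁/r⁴, so |F| = 6kp₁p₂/r⁴ (attractive for aligned moments).
F = 6(8.99×10⁹)(1.53×10⁻¹²)(8.16×10⁻¹²)/(0.586)⁴ = 5.711×10⁻¹² N.

F ≈ 5.71×10⁻¹² N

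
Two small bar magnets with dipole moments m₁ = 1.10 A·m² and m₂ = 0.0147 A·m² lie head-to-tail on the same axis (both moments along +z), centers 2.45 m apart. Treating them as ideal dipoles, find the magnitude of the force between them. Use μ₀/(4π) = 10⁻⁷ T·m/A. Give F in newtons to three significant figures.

F ≈ 2.69×10⁻¹⁰ N

On-axis B of dipole 1: B = (μ₀/4π)·2m₁/r³. Force on dipole 2: F = m₂·dB/dr.
dB/dr = −(μ₀/4π)·6m₁/r⁴, so |F| = (μ₀/4π)·6m₁m₂/r⁴.
F = 6(10⁻⁷)(1.10)(0.0147)/(2.45)⁴ = 2.693×10⁻¹⁰ N.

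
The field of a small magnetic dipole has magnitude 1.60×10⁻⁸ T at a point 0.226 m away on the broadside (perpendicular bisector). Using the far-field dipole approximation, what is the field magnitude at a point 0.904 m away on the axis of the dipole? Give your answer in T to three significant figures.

B ≈ 5.00×10⁻¹⁰ T

Dipole fields scale as 1/r³ in the far field.
The axial field is twice the equatorial field at the same r, so the geometry factor is 2/1.
B₂ = B₁ · (2/1) · (r₁/r₂)³ = 1.60×10⁻⁸ · 2 · (0.226/0.904)³.
(r₁/r₂)³ = (0.25)³ = 0.01562.
B₂ ≈ 5.000×10⁻¹⁰ T.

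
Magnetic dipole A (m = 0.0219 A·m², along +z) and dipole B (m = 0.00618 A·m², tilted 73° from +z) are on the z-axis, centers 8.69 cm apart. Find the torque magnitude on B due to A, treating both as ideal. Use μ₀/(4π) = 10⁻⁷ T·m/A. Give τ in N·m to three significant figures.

Dipole B is on the axis of dipole A, so B₁ there is axial: B₁ = (μ₀/4π)·2m₁/r³ along +z.
B₁ = 2(10⁻⁷)(0.0219)/(0.0869)³ = 6.674×10⁻⁶ T.
τ = m₂ B₁ sinθ.
τ = (0.00618)(6.674×10⁻⁶)·sin73° = 3.945×10⁻⁸ N·m.

τ ≈ 3.94×10⁻⁸ N·m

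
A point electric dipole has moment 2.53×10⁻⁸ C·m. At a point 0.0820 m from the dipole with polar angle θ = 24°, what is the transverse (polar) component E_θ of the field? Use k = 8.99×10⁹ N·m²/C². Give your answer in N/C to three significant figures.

E_θ ≈ 1.68×10⁵ N/C

For a dipole, E_θ = (kp sinθ)/r³.
kp/r³ = (8.99×10⁹)(2.53×10⁻⁸)/(0.0820)³ = 4.125×10⁵ N/C.
E_θ = 4.125×10⁵·sin24° = 1.678×10⁵ N/C.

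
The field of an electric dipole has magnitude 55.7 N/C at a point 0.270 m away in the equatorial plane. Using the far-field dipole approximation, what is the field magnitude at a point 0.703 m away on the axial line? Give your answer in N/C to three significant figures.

Dipole fields scale as 1/r³ in the far field.
The axial field is twice the equatorial field at the same r, so the geometry factor is 2/1.
E₂ = E₁ · (2/1) · (r₁/r₂)³ = 55.7 · 2 · (0.270/0.703)³.
(r₁/r₂)³ = (0.3841)³ = 0.05665.
E₂ ≈ 6.311 N/C.

E ≈ 6.31 N/C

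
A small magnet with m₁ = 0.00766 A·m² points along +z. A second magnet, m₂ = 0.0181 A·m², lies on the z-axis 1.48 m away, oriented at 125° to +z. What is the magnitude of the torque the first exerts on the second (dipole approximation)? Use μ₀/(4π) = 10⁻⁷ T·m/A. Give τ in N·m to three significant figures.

Dipole B is on the axis of dipole A, so B₁ there is axial: B₁ = (μ₀/4π)·2m₁/r³ along +z.
B₁ = 2(10⁻⁷)(0.00766)/(1.48)³ = 4.726×10⁻¹⁰ T.
τ = m₂ B₁ sinθ.
τ = (0.0181)(4.726×10⁻¹⁰)·sin125° = 7.007×10⁻¹² N·m.

τ ≈ 7.01×10⁻¹² N·m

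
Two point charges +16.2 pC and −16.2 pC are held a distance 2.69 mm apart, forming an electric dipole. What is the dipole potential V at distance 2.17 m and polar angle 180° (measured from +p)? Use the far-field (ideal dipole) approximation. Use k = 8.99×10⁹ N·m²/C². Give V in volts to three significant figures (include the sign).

V ≈ -8.32×10⁻⁵ V

Dipole moment p = qd = (1.62×10⁻¹¹ C)(0.00269 m) = 4.358×10⁻¹⁴ C·m.
The dipole potential is V = kp cosθ / r².
V = (8.99×10⁹)(4.358×10⁻¹⁴)·cos180° / (2.17)² = -8.320×10⁻⁵ V.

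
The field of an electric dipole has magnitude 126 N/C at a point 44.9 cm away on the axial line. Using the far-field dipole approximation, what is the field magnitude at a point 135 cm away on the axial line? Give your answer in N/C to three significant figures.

Dipole fields scale as 1/r³ in the far field; the geometry is the same at both points.
E₂ = E₁ · (r₁/r₂)³ = 126 · (44.9/135)³.
(r₁/r₂)³ = (0.3326)³ = 0.03679.
E₂ ≈ 4.636 N/C.

E ≈ 4.64 N/C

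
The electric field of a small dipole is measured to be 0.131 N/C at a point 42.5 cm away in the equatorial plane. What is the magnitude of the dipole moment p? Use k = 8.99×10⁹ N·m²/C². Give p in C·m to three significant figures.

p ≈ 1.12×10⁻¹² C·m

In the equatorial plane E = kp/r³, so p = Er³/(k).
p = (0.131)·(0.425)³ / (8.99×10⁹) = 1.119×10⁻¹² C·m.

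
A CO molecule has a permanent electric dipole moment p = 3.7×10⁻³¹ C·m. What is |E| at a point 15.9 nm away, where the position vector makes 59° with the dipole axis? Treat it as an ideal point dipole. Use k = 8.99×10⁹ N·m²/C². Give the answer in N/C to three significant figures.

E ≈ 1110 N/C

At angle θ the dipole field magnitude is E = (kp/r³)·√(1 + 3cos²θ).
kp/r³ = (8.99×10⁹)(3.70×10⁻³¹) / (1.59×10⁻⁸)³ = 827.5 N/C.
√(1 + 3cos²59°) = √(1 + 3·0.2653) = √1.7958 ≈ 1.3401.
E ≈ 827.5 × 1.340 = 1109 N/C.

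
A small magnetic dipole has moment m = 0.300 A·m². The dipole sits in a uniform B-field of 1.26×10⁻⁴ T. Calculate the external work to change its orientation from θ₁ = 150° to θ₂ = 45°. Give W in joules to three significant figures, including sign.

W_ext = ΔU = −mB cosθ₂ + mB cosθ₁ = mB(cosθ₁ − cosθ₂).
W = (0.300)(1.26×10⁻⁴)·(cos150° − cos45°) = (3.780×10⁻⁵)·(-1.5731) = -5.946×10⁻⁵ J.

W ≈ -5.95×10⁻⁵ J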